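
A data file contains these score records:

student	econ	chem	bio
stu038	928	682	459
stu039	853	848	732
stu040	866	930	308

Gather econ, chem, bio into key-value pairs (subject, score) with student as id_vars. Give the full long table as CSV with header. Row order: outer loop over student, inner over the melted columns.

student,subject,score
stu038,econ,928
stu038,chem,682
stu038,bio,459
stu039,econ,853
stu039,chem,848
stu039,bio,732
stu040,econ,866
stu040,chem,930
stu040,bio,308

Each (student, column) pair becomes one row: 3 × 3 = 9 rows.
For example, (stu038, econ) → score=928.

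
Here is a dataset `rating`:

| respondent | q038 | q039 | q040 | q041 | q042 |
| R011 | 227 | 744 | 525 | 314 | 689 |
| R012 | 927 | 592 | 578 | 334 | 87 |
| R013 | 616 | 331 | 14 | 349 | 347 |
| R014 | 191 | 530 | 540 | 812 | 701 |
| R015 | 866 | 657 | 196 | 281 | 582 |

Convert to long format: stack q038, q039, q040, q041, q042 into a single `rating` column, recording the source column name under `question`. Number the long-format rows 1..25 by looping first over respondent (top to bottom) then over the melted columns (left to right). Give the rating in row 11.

616

25 rows total (5 × 5). Row 11: index ⌊(11-1)/5⌋ = 2 into respondent → R013; (11-1) mod 5 = 0 into the melted columns → q038.
So row 11 is (R013, q038, 616); rating = 616.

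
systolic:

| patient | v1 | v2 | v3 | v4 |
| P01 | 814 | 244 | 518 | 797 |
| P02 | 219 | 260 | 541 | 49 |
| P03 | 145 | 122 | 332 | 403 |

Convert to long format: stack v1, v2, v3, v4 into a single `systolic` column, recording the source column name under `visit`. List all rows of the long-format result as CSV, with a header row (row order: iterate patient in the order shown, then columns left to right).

patient,visit,systolic
P01,v1,814
P01,v2,244
P01,v3,518
P01,v4,797
P02,v1,219
P02,v2,260
P02,v3,541
P02,v4,49
P03,v1,145
P03,v2,122
P03,v3,332
P03,v4,403

Each (patient, column) pair becomes one row: 3 × 4 = 12 rows.
For example, (P01, v1) → systolic=814.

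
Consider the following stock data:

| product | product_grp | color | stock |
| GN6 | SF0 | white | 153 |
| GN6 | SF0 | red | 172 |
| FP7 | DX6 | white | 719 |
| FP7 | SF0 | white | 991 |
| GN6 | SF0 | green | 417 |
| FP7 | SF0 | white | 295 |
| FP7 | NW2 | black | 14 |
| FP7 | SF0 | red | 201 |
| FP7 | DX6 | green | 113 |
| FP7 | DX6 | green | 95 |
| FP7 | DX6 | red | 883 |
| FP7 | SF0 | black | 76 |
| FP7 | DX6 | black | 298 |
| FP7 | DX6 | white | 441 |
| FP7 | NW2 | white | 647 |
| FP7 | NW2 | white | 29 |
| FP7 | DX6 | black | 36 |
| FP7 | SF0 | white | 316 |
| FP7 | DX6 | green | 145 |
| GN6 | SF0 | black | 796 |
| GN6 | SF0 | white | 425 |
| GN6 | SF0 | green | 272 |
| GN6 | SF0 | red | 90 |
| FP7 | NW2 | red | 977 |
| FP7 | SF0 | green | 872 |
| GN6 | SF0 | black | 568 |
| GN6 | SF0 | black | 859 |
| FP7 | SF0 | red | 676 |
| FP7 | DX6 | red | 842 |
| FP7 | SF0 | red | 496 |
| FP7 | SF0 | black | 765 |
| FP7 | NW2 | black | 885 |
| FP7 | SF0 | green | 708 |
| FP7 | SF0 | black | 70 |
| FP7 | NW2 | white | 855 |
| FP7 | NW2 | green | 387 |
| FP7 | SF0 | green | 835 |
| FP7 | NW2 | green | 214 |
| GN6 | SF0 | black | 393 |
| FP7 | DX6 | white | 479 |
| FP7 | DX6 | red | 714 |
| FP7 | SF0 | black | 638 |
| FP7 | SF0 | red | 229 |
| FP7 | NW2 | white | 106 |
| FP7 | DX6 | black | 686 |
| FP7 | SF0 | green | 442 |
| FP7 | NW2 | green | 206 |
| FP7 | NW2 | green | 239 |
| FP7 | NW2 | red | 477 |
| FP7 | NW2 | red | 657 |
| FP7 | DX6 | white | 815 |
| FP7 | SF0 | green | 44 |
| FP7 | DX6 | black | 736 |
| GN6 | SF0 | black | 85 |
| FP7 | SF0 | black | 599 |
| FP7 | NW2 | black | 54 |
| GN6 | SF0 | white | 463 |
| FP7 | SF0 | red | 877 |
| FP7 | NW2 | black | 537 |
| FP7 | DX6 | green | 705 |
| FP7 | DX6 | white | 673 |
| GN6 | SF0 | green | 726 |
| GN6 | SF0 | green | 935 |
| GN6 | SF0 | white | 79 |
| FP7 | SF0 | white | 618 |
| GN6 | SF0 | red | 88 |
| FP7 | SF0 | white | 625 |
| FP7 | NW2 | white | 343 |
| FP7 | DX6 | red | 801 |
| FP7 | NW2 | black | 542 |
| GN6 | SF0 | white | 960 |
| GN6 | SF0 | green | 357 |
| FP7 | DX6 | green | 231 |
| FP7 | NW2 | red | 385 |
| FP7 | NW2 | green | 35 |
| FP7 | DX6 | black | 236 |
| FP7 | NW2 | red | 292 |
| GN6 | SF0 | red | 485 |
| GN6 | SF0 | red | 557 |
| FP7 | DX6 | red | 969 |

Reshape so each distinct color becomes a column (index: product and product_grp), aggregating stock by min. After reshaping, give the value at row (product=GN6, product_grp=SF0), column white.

79

Rows with product=GN6, product_grp=SF0 and color=white: stock values are 153, 425, 463, 79, 960.
min(153, 425, 463, 79, 960) = 79.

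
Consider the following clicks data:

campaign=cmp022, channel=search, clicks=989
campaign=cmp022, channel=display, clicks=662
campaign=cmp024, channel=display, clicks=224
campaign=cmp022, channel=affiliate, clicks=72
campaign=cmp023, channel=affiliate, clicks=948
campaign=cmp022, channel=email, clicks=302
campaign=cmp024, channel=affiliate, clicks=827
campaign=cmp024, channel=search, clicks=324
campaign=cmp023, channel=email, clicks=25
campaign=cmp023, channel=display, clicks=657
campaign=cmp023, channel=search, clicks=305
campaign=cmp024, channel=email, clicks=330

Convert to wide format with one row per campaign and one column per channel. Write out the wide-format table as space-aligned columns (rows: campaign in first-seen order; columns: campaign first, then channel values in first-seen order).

campaign  search  display  affiliate  email
cmp022    989     662      72         302  
cmp024    324     224      827        330  
cmp023    305     657      948        25   

Columns: campaign plus the 4 distinct channel values (search, display, affiliate, email).
For example, row cmp022 column search takes clicks=989 from the long row (cmp022, search).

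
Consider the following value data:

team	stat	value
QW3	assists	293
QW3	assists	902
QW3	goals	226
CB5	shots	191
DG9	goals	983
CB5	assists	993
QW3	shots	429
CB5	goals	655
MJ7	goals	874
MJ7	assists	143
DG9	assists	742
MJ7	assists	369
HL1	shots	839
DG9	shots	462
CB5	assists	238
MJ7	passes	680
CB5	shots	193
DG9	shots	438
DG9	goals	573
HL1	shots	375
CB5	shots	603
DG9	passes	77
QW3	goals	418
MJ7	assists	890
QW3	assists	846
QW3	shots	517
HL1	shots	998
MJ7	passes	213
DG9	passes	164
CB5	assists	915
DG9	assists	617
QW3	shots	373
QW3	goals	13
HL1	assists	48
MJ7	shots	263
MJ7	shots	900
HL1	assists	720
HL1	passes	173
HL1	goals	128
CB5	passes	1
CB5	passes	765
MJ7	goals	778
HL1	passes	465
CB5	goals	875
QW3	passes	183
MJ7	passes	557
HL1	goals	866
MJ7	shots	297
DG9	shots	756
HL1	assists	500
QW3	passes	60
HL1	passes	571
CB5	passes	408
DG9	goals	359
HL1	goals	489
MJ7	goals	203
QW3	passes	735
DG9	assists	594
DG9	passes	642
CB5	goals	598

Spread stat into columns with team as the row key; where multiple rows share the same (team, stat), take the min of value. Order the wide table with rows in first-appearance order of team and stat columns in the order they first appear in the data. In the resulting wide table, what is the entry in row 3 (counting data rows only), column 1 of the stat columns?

With rows in first-appearance order of team, row 3 is team=DG9. stat columns in first-appearance order: assists, goals, shots, passes; column 1 is assists.
Long rows with team=DG9, stat=assists: min(742, 617, 594) = 594.

594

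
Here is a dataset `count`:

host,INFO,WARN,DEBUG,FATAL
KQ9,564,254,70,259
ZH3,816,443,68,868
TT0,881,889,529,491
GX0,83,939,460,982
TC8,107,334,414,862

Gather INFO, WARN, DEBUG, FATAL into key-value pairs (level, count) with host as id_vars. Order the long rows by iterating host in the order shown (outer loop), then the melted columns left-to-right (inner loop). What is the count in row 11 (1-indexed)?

529

20 rows total (5 × 4). Row 11: index ⌊(11-1)/4⌋ = 2 into host → TT0; (11-1) mod 4 = 2 into the melted columns → DEBUG.
So row 11 is (TT0, DEBUG, 529); count = 529.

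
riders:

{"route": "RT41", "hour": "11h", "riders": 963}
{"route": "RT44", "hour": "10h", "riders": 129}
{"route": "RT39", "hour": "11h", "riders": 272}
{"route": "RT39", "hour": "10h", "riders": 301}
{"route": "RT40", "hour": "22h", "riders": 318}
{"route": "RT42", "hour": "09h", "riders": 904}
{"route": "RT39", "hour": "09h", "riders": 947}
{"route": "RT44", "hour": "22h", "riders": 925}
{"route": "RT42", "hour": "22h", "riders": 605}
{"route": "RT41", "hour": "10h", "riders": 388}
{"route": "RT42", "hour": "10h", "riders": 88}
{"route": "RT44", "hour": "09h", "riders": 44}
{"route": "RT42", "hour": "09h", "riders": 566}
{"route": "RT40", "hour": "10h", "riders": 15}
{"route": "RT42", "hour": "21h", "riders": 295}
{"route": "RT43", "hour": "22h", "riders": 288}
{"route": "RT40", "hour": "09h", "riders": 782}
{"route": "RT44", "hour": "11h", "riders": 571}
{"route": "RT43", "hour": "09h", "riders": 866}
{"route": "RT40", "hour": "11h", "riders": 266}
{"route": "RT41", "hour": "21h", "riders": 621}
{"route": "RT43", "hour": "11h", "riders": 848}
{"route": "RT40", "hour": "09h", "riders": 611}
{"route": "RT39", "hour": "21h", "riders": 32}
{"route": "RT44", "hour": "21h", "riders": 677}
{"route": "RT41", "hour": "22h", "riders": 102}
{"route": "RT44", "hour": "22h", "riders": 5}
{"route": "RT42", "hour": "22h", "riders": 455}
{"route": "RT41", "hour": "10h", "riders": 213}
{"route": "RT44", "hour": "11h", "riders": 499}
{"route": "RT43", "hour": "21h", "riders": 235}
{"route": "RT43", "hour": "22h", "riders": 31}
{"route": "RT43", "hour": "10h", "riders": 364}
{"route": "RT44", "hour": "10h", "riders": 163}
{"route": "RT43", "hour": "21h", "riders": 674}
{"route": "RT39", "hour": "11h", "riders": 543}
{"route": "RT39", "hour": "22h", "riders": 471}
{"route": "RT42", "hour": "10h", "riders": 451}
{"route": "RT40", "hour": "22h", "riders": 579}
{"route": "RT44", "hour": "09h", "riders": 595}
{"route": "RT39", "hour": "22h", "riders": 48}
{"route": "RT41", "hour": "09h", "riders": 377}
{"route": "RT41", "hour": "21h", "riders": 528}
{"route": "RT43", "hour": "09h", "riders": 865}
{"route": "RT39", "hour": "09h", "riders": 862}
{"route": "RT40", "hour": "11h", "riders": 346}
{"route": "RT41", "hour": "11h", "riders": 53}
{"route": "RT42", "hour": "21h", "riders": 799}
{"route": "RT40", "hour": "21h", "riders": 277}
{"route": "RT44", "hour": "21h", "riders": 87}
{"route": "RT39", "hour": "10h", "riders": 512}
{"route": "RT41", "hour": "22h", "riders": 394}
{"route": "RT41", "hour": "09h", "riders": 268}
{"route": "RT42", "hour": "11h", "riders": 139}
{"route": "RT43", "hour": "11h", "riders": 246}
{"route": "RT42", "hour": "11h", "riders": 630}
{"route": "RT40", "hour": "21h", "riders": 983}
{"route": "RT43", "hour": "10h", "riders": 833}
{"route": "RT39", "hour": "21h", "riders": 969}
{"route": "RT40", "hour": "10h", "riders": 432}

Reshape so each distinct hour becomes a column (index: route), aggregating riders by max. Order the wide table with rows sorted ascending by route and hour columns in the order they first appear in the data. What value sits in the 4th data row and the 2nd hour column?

With rows sorted ascending by route, row 4 is route=RT42. hour columns in first-appearance order: 11h, 10h, 22h, 09h, 21h; column 2 is 10h.
Long rows with route=RT42, hour=10h: max(88, 451) = 451.

451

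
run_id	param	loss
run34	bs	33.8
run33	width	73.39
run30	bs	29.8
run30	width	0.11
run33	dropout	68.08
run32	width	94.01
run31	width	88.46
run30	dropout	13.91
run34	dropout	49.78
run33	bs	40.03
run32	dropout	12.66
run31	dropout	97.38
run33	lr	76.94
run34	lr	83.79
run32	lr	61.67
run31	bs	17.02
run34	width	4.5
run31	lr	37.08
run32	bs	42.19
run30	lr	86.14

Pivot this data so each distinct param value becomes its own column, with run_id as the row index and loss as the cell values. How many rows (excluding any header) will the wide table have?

5

5 distinct run_id values → 5 rows.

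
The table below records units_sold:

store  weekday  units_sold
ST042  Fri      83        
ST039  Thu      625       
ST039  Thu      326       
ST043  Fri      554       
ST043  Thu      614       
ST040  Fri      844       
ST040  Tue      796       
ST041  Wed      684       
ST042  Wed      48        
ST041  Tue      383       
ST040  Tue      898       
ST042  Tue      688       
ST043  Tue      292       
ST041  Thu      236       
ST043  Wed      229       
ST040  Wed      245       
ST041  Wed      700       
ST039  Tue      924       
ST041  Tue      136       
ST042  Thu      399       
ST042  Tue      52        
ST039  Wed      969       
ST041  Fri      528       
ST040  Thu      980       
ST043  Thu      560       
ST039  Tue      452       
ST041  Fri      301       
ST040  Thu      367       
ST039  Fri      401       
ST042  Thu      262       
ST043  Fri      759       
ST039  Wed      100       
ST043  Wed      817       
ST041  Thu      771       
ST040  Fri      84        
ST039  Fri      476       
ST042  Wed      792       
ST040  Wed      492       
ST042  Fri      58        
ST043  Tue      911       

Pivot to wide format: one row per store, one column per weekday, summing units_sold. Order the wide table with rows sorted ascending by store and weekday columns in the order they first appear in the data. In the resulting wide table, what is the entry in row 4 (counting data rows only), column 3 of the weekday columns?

With rows sorted ascending by store, row 4 is store=ST042. weekday columns in first-appearance order: Fri, Thu, Tue, Wed; column 3 is Tue.
Long rows with store=ST042, weekday=Tue: 688 + 52 = 740.

740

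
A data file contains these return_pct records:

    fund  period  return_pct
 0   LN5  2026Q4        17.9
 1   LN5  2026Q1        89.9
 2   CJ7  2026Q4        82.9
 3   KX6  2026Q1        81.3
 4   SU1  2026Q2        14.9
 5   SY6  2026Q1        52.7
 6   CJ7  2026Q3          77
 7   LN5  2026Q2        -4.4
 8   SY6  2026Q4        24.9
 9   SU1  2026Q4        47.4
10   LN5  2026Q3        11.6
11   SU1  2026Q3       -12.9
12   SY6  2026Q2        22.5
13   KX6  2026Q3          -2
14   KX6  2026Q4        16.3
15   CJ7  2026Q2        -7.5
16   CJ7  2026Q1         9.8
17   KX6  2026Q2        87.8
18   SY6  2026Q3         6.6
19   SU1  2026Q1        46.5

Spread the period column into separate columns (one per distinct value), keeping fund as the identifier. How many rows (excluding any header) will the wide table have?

5 distinct fund values → 5 rows.

5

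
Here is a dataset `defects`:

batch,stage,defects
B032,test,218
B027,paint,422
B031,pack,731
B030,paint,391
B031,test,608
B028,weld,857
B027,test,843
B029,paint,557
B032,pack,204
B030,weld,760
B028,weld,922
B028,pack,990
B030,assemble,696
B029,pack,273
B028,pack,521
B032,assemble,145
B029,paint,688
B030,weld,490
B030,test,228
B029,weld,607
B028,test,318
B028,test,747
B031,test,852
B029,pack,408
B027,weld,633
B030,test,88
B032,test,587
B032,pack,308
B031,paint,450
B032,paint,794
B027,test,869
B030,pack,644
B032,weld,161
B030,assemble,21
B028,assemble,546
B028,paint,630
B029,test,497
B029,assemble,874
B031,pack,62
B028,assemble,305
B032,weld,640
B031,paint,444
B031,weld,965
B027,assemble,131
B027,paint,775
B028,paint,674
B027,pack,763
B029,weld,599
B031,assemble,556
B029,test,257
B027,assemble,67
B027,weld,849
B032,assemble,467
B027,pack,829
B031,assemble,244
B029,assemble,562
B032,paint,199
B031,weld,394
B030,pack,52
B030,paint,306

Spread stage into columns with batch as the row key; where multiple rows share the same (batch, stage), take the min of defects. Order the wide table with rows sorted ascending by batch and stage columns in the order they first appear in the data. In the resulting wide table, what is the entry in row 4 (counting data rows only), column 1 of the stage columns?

88

With rows sorted ascending by batch, row 4 is batch=B030. stage columns in first-appearance order: test, paint, pack, weld, assemble; column 1 is test.
Long rows with batch=B030, stage=test: min(228, 88) = 88.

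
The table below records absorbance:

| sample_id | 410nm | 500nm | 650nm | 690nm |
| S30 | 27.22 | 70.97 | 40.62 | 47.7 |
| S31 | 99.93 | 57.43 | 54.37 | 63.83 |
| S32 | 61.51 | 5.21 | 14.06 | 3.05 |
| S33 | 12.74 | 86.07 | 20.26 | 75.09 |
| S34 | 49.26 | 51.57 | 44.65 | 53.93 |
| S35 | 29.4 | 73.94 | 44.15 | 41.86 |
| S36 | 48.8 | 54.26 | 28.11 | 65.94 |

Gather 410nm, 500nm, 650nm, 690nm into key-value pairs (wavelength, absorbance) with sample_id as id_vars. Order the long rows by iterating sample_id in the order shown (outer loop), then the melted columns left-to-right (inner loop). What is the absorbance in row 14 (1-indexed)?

86.07

28 rows total (7 × 4). Row 14: index ⌊(14-1)/4⌋ = 3 into sample_id → S33; (14-1) mod 4 = 1 into the melted columns → 500nm.
So row 14 is (S33, 500nm, 86.07); absorbance = 86.07.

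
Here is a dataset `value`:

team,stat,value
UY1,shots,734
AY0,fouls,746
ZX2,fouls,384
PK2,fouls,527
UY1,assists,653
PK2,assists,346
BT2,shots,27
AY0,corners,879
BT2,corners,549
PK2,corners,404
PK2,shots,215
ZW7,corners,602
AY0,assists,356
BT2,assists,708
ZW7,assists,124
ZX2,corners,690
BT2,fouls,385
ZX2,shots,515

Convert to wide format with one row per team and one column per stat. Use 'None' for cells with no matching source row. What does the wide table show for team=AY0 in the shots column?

None

No long-format row has team=AY0 and stat=shots, so the cell is None.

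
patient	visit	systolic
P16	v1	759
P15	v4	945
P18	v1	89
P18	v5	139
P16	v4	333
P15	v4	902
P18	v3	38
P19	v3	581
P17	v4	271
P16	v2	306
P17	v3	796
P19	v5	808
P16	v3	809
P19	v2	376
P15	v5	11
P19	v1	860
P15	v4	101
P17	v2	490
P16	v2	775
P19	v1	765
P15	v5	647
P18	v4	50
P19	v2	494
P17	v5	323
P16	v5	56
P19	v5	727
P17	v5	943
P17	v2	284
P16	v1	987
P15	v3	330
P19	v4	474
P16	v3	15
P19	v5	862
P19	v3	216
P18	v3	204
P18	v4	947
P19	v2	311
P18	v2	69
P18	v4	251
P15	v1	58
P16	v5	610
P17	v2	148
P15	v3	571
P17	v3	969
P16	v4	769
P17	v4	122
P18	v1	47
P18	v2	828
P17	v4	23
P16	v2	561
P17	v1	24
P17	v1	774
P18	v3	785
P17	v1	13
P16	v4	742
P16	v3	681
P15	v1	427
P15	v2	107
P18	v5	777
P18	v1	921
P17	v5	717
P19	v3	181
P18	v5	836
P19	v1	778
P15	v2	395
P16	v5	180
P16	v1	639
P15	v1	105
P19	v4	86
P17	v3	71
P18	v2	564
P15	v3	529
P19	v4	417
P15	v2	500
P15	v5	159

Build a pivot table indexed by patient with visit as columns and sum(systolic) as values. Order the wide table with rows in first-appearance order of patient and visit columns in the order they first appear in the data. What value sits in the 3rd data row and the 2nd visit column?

With rows in first-appearance order of patient, row 3 is patient=P18. visit columns in first-appearance order: v1, v4, v5, v3, v2; column 2 is v4.
Long rows with patient=P18, visit=v4: 50 + 947 + 251 = 1248.

1248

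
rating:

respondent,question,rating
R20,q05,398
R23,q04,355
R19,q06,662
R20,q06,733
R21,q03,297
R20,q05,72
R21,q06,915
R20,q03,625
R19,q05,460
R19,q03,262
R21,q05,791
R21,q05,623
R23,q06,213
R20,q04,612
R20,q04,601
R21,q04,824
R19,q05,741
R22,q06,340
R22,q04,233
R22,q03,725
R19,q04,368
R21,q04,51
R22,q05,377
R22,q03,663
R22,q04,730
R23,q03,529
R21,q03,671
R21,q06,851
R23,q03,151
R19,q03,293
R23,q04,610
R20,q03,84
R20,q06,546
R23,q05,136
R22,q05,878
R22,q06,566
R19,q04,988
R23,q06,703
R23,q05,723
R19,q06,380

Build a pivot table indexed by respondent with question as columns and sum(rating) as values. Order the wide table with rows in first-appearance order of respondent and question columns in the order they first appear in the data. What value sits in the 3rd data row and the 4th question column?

With rows in first-appearance order of respondent, row 3 is respondent=R19. question columns in first-appearance order: q05, q04, q06, q03; column 4 is q03.
Long rows with respondent=R19, question=q03: 262 + 293 = 555.

555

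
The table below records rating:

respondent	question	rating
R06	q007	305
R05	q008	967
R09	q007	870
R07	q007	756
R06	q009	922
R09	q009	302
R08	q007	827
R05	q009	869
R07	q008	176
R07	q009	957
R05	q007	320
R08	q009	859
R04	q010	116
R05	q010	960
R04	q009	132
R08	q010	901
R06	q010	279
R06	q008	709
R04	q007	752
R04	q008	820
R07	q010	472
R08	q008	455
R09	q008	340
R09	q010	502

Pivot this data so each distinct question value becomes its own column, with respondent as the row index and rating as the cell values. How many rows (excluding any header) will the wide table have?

6 distinct respondent values → 6 rows.

6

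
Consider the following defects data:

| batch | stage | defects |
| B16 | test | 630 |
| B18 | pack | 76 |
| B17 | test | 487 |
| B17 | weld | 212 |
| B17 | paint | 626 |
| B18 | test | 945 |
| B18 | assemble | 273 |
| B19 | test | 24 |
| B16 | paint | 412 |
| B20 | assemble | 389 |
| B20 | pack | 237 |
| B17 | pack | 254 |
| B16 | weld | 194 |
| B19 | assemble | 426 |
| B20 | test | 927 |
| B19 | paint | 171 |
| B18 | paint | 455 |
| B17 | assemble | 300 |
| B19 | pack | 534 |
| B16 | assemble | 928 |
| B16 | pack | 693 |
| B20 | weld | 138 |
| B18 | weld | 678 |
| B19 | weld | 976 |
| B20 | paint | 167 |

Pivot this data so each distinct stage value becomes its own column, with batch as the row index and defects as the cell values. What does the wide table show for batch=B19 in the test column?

Wide layout: rows indexed by batch, columns are the 5 distinct stage values (test, pack, weld, paint, assemble).
Cell (batch=B19, stage=test) draws from the long row where batch=B19 and stage=test, which has defects=24.

24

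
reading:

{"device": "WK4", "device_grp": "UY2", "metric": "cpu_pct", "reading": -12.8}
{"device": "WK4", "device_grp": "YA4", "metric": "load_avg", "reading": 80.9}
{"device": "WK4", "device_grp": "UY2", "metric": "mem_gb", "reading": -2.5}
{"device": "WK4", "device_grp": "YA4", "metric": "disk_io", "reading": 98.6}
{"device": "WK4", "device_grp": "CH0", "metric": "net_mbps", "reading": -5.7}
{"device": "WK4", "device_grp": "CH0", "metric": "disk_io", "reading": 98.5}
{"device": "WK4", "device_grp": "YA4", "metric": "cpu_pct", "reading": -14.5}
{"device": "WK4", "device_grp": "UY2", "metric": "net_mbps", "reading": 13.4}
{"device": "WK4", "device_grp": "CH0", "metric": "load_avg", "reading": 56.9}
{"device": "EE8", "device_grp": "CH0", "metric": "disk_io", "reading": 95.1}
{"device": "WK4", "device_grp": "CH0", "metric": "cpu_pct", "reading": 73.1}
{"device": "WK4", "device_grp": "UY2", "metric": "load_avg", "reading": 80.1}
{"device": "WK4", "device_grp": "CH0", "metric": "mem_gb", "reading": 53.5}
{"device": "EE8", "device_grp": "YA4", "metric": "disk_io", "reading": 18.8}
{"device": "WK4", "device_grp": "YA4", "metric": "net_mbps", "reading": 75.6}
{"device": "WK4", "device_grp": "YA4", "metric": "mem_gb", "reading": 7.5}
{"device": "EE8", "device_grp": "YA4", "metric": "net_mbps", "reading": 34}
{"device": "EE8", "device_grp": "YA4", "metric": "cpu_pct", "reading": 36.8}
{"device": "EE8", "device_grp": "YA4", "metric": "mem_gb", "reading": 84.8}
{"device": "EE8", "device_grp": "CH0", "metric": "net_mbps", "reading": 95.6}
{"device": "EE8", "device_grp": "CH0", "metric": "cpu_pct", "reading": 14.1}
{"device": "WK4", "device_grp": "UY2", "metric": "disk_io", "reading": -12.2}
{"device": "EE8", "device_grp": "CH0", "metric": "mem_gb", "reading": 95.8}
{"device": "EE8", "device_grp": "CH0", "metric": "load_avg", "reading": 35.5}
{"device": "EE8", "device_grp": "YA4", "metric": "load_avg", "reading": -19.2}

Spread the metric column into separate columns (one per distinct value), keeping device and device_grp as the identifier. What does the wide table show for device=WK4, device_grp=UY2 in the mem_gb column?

Wide layout: rows indexed by device and device_grp, columns are the 5 distinct metric values (cpu_pct, load_avg, mem_gb, disk_io, net_mbps).
Cell (device=WK4, device_grp=UY2, metric=mem_gb) draws from the long row where device=WK4, device_grp=UY2 and metric=mem_gb, which has reading=-2.5.

-2.5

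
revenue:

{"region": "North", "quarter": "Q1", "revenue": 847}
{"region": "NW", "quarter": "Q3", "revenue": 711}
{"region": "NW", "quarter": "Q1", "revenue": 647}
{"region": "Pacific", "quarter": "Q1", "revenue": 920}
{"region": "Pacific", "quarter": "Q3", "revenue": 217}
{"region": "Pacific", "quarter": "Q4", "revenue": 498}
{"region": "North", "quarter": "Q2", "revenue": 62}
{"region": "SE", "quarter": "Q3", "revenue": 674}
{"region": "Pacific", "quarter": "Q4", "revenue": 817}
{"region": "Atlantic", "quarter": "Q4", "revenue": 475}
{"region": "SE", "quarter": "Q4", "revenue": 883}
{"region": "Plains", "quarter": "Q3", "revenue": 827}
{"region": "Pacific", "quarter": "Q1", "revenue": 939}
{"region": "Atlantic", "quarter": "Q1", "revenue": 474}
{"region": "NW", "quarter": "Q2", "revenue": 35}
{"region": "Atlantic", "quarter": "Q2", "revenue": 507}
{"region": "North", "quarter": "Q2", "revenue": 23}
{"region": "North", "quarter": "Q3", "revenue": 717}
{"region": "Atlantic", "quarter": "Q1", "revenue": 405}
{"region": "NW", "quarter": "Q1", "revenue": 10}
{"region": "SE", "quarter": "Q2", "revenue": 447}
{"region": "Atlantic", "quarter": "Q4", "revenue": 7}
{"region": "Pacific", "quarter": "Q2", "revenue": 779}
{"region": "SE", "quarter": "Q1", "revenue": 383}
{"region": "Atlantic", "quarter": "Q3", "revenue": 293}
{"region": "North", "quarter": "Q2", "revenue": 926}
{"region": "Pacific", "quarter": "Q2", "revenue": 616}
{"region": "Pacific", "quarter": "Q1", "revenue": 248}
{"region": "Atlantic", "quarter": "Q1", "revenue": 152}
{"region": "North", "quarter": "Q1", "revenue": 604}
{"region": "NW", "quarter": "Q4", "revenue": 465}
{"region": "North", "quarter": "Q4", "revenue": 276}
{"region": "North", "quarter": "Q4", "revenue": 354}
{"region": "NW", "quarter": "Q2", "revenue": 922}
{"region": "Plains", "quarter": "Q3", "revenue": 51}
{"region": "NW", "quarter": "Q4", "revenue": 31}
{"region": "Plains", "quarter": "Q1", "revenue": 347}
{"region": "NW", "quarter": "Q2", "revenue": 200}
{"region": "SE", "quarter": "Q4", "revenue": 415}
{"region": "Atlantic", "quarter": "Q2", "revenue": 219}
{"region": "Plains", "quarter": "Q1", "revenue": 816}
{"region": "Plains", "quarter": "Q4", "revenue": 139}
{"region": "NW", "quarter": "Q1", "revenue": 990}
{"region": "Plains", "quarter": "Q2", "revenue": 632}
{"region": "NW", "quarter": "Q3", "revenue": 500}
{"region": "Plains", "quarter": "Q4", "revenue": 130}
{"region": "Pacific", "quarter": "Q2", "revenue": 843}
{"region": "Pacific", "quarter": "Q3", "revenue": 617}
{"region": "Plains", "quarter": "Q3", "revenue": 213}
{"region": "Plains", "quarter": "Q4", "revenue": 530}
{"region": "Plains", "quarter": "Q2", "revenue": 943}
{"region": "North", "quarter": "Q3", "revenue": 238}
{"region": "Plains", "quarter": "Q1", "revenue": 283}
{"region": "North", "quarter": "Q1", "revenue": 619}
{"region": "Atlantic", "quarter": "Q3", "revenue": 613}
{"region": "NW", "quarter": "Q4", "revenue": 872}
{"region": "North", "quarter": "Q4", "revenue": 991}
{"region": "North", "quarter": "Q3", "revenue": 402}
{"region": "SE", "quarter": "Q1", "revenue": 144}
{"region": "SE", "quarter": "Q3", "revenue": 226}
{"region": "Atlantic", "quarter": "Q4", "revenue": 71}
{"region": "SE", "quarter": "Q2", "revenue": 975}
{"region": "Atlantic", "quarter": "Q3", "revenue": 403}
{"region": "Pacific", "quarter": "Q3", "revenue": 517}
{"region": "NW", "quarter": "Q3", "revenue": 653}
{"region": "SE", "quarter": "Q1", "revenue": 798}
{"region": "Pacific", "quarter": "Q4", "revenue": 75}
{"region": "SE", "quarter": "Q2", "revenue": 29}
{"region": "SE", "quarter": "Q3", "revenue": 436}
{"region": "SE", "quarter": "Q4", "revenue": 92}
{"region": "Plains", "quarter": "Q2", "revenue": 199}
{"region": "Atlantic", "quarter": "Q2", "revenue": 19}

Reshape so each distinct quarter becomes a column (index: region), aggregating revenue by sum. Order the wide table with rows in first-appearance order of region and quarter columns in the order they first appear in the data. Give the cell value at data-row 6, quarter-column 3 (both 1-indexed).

799

With rows in first-appearance order of region, row 6 is region=Plains. quarter columns in first-appearance order: Q1, Q3, Q4, Q2; column 3 is Q4.
Long rows with region=Plains, quarter=Q4: 139 + 130 + 530 = 799.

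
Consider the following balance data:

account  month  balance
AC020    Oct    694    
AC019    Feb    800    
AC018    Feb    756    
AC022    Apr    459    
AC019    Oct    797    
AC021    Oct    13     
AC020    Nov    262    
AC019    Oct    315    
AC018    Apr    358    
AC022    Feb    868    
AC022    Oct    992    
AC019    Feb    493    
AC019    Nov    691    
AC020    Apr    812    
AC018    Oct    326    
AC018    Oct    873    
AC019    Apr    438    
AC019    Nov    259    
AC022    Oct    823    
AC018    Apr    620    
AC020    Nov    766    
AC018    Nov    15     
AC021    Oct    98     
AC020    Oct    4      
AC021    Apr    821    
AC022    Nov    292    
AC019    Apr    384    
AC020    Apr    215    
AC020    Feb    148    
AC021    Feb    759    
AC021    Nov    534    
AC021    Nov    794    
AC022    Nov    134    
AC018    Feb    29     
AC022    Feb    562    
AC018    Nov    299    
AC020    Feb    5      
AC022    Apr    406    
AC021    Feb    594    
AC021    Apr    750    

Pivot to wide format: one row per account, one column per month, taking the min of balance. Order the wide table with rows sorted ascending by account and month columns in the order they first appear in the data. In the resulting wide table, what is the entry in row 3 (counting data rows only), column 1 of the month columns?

4

With rows sorted ascending by account, row 3 is account=AC020. month columns in first-appearance order: Oct, Feb, Apr, Nov; column 1 is Oct.
Long rows with account=AC020, month=Oct: min(694, 4) = 4.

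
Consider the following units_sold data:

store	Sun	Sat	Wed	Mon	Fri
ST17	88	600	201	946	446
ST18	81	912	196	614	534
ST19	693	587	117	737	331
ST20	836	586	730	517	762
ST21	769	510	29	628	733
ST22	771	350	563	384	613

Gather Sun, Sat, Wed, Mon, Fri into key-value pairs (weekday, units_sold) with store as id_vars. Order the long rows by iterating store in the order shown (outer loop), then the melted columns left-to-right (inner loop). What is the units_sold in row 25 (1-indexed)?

30 rows total (6 × 5). Row 25: index ⌊(25-1)/5⌋ = 4 into store → ST21; (25-1) mod 5 = 4 into the melted columns → Fri.
So row 25 is (ST21, Fri, 733); units_sold = 733.

733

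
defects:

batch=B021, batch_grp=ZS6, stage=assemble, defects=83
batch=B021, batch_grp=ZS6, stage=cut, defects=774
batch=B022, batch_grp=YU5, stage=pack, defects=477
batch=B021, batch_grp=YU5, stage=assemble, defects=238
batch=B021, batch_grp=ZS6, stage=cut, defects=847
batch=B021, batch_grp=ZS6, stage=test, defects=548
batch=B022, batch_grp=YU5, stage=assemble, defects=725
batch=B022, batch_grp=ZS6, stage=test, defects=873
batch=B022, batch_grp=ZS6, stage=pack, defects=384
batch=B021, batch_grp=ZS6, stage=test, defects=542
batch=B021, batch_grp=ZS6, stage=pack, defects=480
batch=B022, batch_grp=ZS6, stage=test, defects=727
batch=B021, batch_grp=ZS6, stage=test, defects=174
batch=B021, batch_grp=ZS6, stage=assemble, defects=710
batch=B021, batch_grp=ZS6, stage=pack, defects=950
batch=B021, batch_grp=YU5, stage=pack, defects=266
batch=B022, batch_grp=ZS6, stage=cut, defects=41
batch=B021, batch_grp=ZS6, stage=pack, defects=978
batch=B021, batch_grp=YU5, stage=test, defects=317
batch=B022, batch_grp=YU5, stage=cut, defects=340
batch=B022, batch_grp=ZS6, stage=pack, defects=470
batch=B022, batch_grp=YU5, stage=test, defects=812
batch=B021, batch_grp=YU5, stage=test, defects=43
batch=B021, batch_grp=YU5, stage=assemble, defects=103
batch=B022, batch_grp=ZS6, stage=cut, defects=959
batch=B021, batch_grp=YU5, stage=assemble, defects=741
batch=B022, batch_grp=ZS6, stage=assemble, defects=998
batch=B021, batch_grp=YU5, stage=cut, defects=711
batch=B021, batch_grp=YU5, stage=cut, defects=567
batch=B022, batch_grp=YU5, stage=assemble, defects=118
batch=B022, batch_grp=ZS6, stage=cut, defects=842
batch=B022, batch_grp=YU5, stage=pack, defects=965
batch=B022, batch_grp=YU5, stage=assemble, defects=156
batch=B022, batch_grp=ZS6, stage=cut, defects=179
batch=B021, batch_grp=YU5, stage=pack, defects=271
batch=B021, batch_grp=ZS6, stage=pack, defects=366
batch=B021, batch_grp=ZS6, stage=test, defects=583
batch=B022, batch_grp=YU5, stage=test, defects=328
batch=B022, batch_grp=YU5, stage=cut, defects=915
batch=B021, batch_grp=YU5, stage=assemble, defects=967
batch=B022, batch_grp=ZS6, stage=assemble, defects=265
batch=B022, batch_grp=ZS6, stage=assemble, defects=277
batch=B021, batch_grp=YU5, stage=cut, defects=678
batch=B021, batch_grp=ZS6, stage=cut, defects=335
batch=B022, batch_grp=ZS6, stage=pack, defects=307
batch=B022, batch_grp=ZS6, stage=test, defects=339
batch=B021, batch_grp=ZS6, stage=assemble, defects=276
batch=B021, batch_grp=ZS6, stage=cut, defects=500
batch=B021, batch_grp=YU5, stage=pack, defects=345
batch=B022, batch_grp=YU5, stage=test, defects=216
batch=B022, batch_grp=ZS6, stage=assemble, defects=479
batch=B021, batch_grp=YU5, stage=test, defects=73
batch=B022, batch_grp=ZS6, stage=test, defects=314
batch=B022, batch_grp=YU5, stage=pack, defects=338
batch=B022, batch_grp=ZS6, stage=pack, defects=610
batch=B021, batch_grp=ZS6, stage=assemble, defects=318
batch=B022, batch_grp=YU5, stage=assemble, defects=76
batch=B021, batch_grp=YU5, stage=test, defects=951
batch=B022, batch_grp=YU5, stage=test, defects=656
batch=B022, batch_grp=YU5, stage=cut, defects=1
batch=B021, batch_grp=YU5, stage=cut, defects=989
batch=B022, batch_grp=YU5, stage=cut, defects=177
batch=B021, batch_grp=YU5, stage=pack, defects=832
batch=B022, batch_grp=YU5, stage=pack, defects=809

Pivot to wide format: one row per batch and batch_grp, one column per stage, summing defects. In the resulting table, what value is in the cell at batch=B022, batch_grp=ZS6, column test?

2253

Rows with batch=B022, batch_grp=ZS6 and stage=test: defects values are 873, 727, 339, 314.
873 + 727 + 339 + 314 = 2253.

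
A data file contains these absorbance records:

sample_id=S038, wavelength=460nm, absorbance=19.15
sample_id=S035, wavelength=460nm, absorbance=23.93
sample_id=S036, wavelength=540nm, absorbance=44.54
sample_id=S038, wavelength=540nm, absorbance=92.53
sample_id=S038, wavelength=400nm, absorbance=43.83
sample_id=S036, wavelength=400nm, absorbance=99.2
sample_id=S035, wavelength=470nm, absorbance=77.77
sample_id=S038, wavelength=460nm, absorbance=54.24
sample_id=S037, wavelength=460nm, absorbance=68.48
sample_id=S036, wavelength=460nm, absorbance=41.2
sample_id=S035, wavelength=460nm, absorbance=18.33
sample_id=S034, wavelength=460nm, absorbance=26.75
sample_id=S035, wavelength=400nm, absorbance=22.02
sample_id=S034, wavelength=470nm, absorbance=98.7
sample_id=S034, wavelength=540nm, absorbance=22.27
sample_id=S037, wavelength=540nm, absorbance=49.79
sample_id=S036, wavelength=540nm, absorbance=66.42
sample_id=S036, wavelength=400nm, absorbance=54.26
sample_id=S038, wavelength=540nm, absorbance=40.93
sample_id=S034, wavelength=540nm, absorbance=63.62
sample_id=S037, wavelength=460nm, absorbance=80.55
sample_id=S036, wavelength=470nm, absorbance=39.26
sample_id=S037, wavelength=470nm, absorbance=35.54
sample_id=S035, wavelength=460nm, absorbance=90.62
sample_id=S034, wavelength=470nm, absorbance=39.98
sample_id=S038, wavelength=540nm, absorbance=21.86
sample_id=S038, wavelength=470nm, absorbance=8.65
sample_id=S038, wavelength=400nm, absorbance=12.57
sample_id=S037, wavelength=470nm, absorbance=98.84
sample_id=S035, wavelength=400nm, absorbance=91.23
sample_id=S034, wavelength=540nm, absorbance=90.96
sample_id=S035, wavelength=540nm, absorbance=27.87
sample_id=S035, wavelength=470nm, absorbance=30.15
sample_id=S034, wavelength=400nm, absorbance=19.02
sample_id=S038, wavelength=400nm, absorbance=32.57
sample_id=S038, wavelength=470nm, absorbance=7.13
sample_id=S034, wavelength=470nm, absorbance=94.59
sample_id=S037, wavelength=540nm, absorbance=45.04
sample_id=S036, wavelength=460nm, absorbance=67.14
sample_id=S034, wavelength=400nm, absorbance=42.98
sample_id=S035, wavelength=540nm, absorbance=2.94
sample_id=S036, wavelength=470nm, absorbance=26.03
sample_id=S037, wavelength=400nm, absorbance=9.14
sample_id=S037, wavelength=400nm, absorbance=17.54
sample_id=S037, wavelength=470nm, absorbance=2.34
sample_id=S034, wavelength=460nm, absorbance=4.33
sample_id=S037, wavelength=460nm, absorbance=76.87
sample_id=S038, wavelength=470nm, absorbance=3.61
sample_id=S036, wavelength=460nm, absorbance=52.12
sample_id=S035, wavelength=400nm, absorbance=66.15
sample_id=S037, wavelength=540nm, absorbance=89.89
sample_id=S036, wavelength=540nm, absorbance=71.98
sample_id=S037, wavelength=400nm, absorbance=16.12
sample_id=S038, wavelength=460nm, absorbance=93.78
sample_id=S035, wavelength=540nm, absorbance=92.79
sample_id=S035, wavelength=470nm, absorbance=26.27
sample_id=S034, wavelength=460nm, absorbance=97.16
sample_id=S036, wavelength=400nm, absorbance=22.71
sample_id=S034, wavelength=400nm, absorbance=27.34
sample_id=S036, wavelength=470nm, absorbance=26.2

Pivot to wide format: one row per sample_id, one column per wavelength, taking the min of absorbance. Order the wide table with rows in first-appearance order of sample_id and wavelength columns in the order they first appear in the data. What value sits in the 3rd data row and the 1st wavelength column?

With rows in first-appearance order of sample_id, row 3 is sample_id=S036. wavelength columns in first-appearance order: 460nm, 540nm, 400nm, 470nm; column 1 is 460nm.
Long rows with sample_id=S036, wavelength=460nm: min(41.2, 67.14, 52.12) = 41.2.

41.2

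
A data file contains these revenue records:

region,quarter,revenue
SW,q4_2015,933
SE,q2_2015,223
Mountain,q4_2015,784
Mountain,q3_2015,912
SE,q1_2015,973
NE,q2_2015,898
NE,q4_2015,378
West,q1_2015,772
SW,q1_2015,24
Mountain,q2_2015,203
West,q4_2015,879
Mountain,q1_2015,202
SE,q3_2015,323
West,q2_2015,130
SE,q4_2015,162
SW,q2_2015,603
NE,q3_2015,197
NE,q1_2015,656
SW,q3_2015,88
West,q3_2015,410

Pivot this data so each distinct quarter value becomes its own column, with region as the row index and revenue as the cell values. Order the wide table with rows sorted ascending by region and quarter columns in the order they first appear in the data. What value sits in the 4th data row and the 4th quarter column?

24

With rows sorted ascending by region, row 4 is region=SW. quarter columns in first-appearance order: q4_2015, q2_2015, q3_2015, q1_2015; column 4 is q1_2015.
Long rows with region=SW, quarter=q1_2015: revenue = 24.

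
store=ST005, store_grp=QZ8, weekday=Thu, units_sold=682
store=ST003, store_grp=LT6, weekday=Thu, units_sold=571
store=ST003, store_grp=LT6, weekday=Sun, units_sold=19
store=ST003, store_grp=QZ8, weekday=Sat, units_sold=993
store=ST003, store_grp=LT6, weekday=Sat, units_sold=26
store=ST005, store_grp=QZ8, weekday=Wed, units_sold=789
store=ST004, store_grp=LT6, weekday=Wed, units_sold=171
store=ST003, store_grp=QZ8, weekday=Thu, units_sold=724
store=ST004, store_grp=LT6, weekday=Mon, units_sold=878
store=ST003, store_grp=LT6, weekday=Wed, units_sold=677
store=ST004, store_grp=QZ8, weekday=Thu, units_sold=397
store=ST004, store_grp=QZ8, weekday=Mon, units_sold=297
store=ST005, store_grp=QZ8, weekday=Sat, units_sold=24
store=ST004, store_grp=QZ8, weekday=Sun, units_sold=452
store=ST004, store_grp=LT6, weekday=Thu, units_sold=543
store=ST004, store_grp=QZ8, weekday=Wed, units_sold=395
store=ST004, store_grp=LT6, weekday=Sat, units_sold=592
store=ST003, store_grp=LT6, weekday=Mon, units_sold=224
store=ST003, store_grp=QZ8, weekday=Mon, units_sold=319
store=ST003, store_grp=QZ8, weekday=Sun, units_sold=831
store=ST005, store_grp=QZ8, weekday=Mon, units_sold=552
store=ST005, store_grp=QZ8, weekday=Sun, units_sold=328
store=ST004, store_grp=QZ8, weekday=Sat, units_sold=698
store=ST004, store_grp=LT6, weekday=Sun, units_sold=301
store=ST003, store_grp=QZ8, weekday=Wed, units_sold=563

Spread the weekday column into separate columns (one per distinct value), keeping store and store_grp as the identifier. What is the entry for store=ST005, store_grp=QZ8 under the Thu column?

Wide layout: rows indexed by store and store_grp, columns are the 5 distinct weekday values (Thu, Sun, Sat, Wed, Mon).
Cell (store=ST005, store_grp=QZ8, weekday=Thu) draws from the long row where store=ST005, store_grp=QZ8 and weekday=Thu, which has units_sold=682.

682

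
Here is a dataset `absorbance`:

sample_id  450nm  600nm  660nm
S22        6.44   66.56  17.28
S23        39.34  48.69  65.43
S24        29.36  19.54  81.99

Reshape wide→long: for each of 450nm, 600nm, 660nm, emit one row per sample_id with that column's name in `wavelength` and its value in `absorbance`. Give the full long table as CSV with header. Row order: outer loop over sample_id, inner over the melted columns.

Each (sample_id, column) pair becomes one row: 3 × 3 = 9 rows.
For example, (S22, 450nm) → absorbance=6.44.

sample_id,wavelength,absorbance
S22,450nm,6.44
S22,600nm,66.56
S22,660nm,17.28
S23,450nm,39.34
S23,600nm,48.69
S23,660nm,65.43
S24,450nm,29.36
S24,600nm,19.54
S24,660nm,81.99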